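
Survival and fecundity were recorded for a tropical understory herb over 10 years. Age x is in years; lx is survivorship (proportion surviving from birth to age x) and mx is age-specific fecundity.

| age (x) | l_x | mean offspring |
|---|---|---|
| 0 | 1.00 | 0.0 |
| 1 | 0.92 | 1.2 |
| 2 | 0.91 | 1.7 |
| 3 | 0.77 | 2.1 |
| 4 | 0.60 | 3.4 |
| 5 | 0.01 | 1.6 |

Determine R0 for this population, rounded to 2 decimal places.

6.32

lx·mx by age: 0, 1.104, 1.547, 1.617, 2.04, 0.016
R0 = Σ lx·mx = 6.324 → 6.32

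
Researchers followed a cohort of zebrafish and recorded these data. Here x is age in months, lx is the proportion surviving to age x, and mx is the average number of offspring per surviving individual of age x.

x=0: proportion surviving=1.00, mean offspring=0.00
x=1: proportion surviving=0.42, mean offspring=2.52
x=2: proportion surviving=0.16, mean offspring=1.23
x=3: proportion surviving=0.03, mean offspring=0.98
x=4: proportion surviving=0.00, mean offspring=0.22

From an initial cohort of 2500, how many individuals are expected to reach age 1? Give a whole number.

1050

Expected survivors = N0 · l_1 = 2500 × 0.42 = 1050 → 1050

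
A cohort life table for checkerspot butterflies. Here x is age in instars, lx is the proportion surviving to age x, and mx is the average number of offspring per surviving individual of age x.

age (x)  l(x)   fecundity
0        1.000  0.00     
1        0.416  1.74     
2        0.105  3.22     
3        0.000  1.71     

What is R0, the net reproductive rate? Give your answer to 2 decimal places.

1.06

lx·mx by age: 0, 0.72384, 0.3381, 0
R0 = Σ lx·mx = 1.06194 → 1.06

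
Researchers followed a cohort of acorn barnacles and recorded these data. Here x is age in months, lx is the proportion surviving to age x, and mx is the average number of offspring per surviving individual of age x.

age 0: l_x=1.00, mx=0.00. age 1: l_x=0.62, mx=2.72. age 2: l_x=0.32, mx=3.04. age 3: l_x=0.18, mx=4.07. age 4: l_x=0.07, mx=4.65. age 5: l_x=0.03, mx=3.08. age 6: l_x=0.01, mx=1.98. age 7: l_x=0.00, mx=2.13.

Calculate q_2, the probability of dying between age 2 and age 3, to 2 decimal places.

0.44

q_2 = (l_2 − l_3) / l_2 = (0.32 − 0.18) / 0.32
     = 0.14 / 0.32 = 0.4375 → 0.44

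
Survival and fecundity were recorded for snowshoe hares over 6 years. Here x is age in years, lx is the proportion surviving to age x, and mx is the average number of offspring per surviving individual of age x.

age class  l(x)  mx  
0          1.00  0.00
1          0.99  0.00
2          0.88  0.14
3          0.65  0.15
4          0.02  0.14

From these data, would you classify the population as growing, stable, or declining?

R0 = Σ lx·mx = 0 + 0 + 0.1232 + 0.0975 + 0.0028 = 0.2235
R0 < 1, so the population is declining.

declining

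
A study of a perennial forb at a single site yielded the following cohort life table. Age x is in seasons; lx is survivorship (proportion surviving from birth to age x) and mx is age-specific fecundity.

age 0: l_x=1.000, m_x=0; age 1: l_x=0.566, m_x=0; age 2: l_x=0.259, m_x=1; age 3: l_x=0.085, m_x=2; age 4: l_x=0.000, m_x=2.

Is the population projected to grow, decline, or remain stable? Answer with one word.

R0 = Σ lx·mx = 0 + 0 + 0.259 + 0.17 + 0 = 0.429
R0 < 1, so the population is declining.

declining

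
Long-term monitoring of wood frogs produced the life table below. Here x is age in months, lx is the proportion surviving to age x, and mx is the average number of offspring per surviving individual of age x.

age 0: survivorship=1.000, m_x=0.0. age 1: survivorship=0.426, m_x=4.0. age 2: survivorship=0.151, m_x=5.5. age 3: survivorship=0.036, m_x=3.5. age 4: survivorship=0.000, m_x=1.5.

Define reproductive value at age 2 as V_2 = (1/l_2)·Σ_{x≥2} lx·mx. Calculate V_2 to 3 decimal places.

lx·mx for x ≥ 2: 0.8305, 0.126, 0 → sum = 0.9565
V_2 = 0.9565 / l_2 = 0.9565 / 0.151 = 6.334437… → 6.334

6.334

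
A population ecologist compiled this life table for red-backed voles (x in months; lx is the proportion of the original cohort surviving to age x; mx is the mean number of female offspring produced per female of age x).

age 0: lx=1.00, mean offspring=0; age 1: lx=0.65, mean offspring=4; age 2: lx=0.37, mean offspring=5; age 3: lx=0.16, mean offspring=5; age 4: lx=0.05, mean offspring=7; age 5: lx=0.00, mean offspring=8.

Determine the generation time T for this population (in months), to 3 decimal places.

lx·mx: 0, 2.6, 1.85, 0.8, 0.35, 0 → R0 = 5.6
x·lx·mx: 0, 2.6, 3.7, 2.4, 1.4, 0 → Σ = 10.1
T = 10.1 / 5.6 = 1.803571… → 1.804

1.804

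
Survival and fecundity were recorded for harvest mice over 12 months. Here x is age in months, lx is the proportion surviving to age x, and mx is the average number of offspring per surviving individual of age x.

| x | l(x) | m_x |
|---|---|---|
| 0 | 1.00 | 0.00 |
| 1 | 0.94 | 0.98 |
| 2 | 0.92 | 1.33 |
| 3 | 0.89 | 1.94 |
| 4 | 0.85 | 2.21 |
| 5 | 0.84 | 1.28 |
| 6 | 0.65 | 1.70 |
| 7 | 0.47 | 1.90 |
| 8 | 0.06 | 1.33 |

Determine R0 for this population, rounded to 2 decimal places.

8.90

lx·mx by age: 0, 0.9212, 1.2236, 1.7266, 1.8785, 1.0752, 1.105, 0.893, 0.0798
R0 = Σ lx·mx = 8.9029 → 8.90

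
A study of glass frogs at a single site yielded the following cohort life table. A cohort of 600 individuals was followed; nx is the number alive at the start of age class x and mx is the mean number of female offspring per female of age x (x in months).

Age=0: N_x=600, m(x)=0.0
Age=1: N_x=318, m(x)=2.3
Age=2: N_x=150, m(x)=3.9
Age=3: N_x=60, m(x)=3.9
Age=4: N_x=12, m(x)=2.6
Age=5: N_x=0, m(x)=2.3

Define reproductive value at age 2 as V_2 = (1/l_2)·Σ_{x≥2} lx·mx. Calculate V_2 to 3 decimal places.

lx = nx/n0 = nx/600: 1, 0.53, 0.25, 0.1, 0.02, 0
lx·mx for x ≥ 2: 0.975, 0.39, 0.052, 0 → sum = 1.417
V_2 = 1.417 / l_2 = 1.417 / 0.25 = 5.668 → 5.668

5.668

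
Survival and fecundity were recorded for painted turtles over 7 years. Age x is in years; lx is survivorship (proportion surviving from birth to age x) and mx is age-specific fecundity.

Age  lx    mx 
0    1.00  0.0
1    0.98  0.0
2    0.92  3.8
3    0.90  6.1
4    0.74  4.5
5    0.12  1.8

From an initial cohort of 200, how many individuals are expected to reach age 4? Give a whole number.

Expected survivors = N0 · l_4 = 200 × 0.74 = 148 → 148

148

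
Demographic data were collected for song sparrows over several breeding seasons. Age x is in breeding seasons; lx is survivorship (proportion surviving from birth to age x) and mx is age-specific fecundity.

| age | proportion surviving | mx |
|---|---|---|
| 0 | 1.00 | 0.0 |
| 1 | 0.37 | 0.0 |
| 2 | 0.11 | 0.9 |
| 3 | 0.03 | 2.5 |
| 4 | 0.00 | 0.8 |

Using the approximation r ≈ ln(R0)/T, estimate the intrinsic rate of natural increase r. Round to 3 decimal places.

R0 = Σ lx·mx = 0 + 0 + 0.099 + 0.075 + 0 = 0.174
Σ x·lx·mx = 0.423; T = 0.423/0.174 = 2.43103…
r ≈ ln(R0)/T = ln(0.174)/2.43103… = -0.71932… → -0.719

-0.719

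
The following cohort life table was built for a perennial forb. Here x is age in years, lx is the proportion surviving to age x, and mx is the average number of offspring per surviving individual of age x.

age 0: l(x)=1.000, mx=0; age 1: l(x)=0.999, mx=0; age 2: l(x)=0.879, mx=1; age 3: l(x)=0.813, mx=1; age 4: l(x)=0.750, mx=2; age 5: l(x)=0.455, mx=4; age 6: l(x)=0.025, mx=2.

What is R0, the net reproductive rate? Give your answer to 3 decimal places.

lx·mx by age: 0, 0, 0.879, 0.813, 1.5, 1.82, 0.05
R0 = Σ lx·mx = 5.062 → 5.062

5.062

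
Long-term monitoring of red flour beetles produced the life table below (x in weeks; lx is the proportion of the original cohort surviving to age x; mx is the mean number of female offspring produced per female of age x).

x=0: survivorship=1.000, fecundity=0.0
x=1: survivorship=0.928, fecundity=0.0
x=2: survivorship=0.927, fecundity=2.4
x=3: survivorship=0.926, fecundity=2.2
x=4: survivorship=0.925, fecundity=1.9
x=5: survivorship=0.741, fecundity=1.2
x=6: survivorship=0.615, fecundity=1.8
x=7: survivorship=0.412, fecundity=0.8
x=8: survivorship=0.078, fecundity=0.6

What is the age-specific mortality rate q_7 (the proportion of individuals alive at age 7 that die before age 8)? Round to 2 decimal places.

q_7 = (l_7 − l_8) / l_7 = (0.412 − 0.078) / 0.412
     = 0.334 / 0.412 = 0.81068… → 0.81

0.81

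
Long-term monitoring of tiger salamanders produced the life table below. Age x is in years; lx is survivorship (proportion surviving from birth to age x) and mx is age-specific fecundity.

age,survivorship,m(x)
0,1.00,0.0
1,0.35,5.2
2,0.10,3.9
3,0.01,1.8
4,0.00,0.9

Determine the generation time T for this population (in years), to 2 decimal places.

1.19

lx·mx: 0, 1.82, 0.39, 0.018, 0 → R0 = 2.228
x·lx·mx: 0, 1.82, 0.78, 0.054, 0 → Σ = 2.654
T = 2.654 / 2.228 = 1.191203… → 1.19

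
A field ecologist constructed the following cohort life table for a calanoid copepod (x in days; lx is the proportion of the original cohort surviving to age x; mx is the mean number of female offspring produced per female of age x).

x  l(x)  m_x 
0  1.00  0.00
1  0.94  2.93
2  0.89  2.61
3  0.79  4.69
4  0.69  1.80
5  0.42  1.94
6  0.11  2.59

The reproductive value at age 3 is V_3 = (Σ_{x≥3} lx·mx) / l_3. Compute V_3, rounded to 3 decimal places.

7.654

lx·mx for x ≥ 3: 3.7051, 1.242, 0.8148, 0.2849 → sum = 6.0468
V_3 = 6.0468 / l_3 = 6.0468 / 0.79 = 7.654177… → 7.654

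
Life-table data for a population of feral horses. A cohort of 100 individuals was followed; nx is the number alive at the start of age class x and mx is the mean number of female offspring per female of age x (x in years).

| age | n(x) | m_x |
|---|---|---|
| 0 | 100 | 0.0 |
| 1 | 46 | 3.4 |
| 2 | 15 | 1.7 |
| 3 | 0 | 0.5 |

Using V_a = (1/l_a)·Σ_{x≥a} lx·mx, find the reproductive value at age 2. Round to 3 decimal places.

lx = nx/n0 = nx/100: 1, 0.46, 0.15, 0
lx·mx for x ≥ 2: 0.255, 0 → sum = 0.255
V_2 = 0.255 / l_2 = 0.255 / 0.15 = 1.7 → 1.700

1.700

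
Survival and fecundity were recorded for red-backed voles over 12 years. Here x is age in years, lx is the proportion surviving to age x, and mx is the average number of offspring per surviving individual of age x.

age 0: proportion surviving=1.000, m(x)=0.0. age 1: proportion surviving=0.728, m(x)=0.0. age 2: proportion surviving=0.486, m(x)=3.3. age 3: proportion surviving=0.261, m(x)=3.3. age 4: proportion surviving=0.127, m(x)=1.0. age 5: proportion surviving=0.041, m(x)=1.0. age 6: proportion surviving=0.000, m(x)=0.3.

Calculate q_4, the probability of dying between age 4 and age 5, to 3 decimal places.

q_4 = (l_4 − l_5) / l_4 = (0.127 − 0.041) / 0.127
     = 0.086 / 0.127 = 0.677165… → 0.677

0.677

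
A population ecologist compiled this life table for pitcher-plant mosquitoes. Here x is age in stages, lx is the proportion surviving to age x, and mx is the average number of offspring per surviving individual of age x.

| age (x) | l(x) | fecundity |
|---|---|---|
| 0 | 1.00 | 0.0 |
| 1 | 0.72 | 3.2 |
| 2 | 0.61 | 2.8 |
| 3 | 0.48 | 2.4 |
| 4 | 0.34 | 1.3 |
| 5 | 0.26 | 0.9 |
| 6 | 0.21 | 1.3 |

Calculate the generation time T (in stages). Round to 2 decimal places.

lx·mx: 0, 2.304, 1.708, 1.152, 0.442, 0.234, 0.273 → R0 = 6.113
x·lx·mx: 0, 2.304, 3.416, 3.456, 1.768, 1.17, 1.638 → Σ = 13.752
T = 13.752 / 6.113 = 2.249632… → 2.25

2.25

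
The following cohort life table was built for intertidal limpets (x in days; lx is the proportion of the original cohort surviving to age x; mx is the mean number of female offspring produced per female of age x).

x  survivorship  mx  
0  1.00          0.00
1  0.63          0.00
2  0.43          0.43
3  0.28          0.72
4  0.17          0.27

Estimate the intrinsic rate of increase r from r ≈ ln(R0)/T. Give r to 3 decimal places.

R0 = Σ lx·mx = 0 + 0 + 0.1849 + 0.2016 + 0.0459 = 0.4324
Σ x·lx·mx = 1.1582; T = 1.1582/0.4324 = 2.67854…
r ≈ ln(R0)/T = ln(0.4324)/2.67854… = -0.31301… → -0.313

-0.313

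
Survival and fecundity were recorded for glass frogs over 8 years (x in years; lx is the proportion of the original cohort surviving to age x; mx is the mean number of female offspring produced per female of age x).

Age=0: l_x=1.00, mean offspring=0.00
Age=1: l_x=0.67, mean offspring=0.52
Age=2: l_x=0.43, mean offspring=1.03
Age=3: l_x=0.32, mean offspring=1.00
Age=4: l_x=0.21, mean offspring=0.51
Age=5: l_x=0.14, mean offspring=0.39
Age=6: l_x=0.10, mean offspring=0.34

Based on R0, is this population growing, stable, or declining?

growing

R0 = Σ lx·mx = 0 + 0.3484 + 0.4429 + 0.32 + 0.1071 + 0.0546 + 0.034 = 1.307
R0 > 1, so the population is growing.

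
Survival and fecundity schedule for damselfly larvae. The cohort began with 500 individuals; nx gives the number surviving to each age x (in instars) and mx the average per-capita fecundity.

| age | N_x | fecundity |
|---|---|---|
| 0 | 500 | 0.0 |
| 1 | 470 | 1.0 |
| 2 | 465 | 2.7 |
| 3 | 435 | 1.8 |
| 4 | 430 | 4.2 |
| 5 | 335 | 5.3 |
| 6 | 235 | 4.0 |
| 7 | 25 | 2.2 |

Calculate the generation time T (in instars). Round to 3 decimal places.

lx = nx/n0 = nx/500: 1, 0.94, 0.93, 0.87, 0.86, 0.67, 0.47, 0.05
lx·mx: 0, 0.94, 2.511, 1.566, 3.612, 3.551, 1.88, 0.11 → R0 = 14.17
x·lx·mx: 0, 0.94, 5.022, 4.698, 14.448, 17.755, 11.28, 0.77 → Σ = 54.913
T = 54.913 / 14.17 = 3.8753… → 3.875

3.875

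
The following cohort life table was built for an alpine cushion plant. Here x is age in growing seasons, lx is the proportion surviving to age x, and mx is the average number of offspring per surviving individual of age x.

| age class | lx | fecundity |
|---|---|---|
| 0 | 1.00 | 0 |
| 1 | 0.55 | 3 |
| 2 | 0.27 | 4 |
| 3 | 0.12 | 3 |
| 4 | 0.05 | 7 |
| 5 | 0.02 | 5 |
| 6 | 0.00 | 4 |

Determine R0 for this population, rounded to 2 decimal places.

lx·mx by age: 0, 1.65, 1.08, 0.36, 0.35, 0.1, 0
R0 = Σ lx·mx = 3.54 → 3.54

3.54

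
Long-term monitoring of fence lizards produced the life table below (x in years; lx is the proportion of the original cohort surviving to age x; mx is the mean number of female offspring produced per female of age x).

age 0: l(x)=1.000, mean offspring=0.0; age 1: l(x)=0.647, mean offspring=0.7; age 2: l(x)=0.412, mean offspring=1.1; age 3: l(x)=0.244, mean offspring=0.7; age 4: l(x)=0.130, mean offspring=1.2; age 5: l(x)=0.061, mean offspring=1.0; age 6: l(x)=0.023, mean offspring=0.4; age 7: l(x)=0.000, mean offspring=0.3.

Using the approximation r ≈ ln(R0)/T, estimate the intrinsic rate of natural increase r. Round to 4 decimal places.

R0 = Σ lx·mx = 0 + 0.4529 + 0.4532 + 0.1708 + 0.156 + 0.061 + 0.0092 + 0 = 1.3031
Σ x·lx·mx = 2.8559; T = 2.8559/1.3031 = 2.19162…
r ≈ ln(R0)/T = ln(1.3031)/2.19162… = 0.120799… → 0.1208

0.1208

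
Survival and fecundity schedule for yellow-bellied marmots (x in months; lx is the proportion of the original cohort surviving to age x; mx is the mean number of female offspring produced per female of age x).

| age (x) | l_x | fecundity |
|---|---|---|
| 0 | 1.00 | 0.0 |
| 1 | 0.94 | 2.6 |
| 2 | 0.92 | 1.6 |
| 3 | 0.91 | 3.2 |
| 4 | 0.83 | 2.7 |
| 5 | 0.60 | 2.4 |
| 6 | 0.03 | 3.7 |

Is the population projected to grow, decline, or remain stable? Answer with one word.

growing

R0 = Σ lx·mx = 0 + 2.444 + 1.472 + 2.912 + 2.241 + 1.44 + 0.111 = 10.62
R0 > 1, so the population is growing.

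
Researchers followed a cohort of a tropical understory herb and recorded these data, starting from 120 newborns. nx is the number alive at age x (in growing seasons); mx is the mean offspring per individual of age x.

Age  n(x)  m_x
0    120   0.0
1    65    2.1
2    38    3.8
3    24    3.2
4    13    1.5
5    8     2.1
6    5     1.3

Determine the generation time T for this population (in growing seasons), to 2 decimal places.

lx = nx/n0 = nx/120: 1, 0.54167…, 0.31667…, 0.2, 0.10833…, 0.06667…, 0.04167…
lx·mx: 0, 1.1375…, 1.203333…, 0.64, 0.1625…, 0.14…, 0.054167… → R0 = 3.3375…
x·lx·mx: 0, 1.1375…, 2.406667…, 1.92, 0.65…, 0.7…, 0.325… → Σ = 7.139167…
T = 7.139167… / 3.3375… = 2.139076… → 2.14

2.14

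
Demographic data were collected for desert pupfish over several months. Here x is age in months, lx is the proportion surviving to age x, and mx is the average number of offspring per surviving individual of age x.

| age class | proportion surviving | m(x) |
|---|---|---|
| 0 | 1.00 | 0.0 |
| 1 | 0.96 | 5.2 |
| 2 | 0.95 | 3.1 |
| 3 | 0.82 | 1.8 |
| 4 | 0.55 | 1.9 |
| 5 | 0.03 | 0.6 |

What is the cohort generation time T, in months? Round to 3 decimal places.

lx·mx: 0, 4.992, 2.945, 1.476, 1.045, 0.018 → R0 = 10.476
x·lx·mx: 0, 4.992, 5.89, 4.428, 4.18, 0.09 → Σ = 19.58
T = 19.58 / 10.476 = 1.869034… → 1.869

1.869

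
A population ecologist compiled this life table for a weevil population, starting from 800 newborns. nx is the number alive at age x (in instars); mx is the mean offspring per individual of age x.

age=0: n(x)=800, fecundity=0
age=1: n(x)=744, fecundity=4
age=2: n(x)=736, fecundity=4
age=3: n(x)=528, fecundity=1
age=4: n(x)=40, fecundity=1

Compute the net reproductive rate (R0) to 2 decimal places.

lx = nx/n0 = nx/800: 1, 0.93, 0.92, 0.66, 0.05
lx·mx by age: 0, 3.72, 3.68, 0.66, 0.05
R0 = Σ lx·mx = 8.11 → 8.11

8.11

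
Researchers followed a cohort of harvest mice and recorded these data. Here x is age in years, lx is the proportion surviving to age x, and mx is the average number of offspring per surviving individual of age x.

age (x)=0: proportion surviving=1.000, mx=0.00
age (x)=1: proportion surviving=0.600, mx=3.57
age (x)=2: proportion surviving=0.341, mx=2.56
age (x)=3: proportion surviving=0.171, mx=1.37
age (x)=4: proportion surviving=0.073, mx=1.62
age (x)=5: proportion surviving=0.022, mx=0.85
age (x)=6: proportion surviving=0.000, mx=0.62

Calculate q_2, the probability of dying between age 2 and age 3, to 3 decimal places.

0.499

q_2 = (l_2 − l_3) / l_2 = (0.341 − 0.171) / 0.341
     = 0.17 / 0.341 = 0.498534… → 0.499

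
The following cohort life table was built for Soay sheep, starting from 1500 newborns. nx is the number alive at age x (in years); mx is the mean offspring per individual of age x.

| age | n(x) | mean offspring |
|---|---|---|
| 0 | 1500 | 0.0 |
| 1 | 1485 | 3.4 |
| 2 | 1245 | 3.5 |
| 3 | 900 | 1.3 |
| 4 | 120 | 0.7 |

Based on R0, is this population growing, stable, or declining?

growing

lx = nx/n0 = nx/1500: 1, 0.99, 0.83, 0.6, 0.08
R0 = Σ lx·mx = 0 + 3.366 + 2.905 + 0.78 + 0.056 = 7.107
R0 > 1, so the population is growing.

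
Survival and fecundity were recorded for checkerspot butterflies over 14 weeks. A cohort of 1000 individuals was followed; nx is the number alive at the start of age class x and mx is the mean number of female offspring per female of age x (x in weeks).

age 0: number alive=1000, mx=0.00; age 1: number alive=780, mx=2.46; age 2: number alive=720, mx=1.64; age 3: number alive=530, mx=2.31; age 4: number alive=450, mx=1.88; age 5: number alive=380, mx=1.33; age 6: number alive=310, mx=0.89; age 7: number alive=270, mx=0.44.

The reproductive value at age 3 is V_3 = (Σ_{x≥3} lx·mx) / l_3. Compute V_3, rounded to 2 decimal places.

5.60

lx = nx/n0 = nx/1000: 1, 0.78, 0.72, 0.53, 0.45, 0.38, 0.31, 0.27
lx·mx for x ≥ 3: 1.2243, 0.846, 0.5054, 0.2759, 0.1188 → sum = 2.9704
V_3 = 2.9704 / l_3 = 2.9704 / 0.53 = 5.604528… → 5.60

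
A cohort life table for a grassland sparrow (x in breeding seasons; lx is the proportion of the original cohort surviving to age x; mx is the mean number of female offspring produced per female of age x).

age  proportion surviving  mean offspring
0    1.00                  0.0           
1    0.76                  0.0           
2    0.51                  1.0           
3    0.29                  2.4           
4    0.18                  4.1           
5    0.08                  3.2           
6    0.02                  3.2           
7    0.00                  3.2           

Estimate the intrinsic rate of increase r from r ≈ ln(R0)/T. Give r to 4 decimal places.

0.2395

R0 = Σ lx·mx = 0 + 0 + 0.51 + 0.696 + 0.738 + 0.256 + 0.064 + 0 = 2.264
Σ x·lx·mx = 7.724; T = 7.724/2.264 = 3.41166…
r ≈ ln(R0)/T = ln(2.264)/3.41166… = 0.239512… → 0.2395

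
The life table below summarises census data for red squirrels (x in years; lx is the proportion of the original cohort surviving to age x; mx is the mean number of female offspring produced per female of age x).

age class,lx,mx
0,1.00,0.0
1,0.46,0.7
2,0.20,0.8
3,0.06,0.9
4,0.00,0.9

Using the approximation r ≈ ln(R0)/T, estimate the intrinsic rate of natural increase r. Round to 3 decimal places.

-0.416

R0 = Σ lx·mx = 0 + 0.322 + 0.16 + 0.054 + 0 = 0.536
Σ x·lx·mx = 0.804; T = 0.804/0.536 = 1.5
r ≈ ln(R0)/T = ln(0.536)/1.5 = -0.41575… → -0.416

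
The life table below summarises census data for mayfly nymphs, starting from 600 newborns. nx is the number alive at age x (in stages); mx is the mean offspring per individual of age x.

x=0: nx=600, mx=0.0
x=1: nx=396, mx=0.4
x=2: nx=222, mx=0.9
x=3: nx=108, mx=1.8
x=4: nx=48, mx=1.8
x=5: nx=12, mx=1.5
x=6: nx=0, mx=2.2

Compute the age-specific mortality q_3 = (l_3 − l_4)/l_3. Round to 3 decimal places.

0.556

lx = nx/n0 = nx/600: 1, 0.66, 0.37, 0.18, 0.08, 0.02, 0
q_3 = (l_3 − l_4) / l_3 = (0.18 − 0.08) / 0.18
     = 0.1 / 0.18 = 0.555556… → 0.556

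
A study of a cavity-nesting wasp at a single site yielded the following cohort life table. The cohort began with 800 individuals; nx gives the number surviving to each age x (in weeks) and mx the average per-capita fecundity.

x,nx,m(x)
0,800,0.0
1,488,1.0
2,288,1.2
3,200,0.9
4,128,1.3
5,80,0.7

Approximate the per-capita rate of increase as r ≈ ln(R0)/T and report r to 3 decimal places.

lx = nx/n0 = nx/800: 1, 0.61, 0.36, 0.25, 0.16, 0.1
R0 = Σ lx·mx = 0 + 0.61 + 0.432 + 0.225 + 0.208 + 0.07 = 1.545
Σ x·lx·mx = 3.331; T = 3.331/1.545 = 2.15599…
r ≈ ln(R0)/T = ln(1.545)/2.15599… = 0.20177… → 0.202

0.202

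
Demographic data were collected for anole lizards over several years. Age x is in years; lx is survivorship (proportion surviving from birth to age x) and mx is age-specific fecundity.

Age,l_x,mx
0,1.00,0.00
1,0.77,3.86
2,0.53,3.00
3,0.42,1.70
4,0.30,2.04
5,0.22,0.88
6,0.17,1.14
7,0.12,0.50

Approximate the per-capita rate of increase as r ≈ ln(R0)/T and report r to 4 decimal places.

0.8799

R0 = Σ lx·mx = 0 + 2.9722 + 1.59 + 0.714 + 0.612 + 0.1936 + 0.1938 + 0.06 = 6.3356
Σ x·lx·mx = 13.293; T = 13.293/6.3356 = 2.09814…
r ≈ ln(R0)/T = ln(6.3356)/2.09814… = 0.879913… → 0.8799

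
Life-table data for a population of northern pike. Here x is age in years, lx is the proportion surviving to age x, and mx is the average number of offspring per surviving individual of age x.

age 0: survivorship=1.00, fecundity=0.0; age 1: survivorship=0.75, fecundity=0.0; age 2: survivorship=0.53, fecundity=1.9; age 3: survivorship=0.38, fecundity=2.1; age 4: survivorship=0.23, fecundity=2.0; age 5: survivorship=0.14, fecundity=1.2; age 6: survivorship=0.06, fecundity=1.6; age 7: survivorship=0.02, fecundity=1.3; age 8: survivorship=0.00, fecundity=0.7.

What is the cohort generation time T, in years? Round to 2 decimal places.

lx·mx: 0, 0, 1.007, 0.798, 0.46, 0.168, 0.096, 0.026, 0 → R0 = 2.555
x·lx·mx: 0, 0, 2.014, 2.394, 1.84, 0.84, 0.576, 0.182, 0 → Σ = 7.846
T = 7.846 / 2.555 = 3.070841… → 3.07

3.07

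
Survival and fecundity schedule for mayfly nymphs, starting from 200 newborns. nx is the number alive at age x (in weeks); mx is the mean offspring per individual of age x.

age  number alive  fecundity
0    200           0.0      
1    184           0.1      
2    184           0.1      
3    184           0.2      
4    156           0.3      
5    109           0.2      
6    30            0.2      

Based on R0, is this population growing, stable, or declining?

lx = nx/n0 = nx/200: 1, 0.92, 0.92, 0.92, 0.78, 0.545, 0.15
R0 = Σ lx·mx = 0 + 0.092 + 0.092 + 0.184 + 0.234 + 0.109 + 0.03 = 0.741
R0 < 1, so the population is declining.

declining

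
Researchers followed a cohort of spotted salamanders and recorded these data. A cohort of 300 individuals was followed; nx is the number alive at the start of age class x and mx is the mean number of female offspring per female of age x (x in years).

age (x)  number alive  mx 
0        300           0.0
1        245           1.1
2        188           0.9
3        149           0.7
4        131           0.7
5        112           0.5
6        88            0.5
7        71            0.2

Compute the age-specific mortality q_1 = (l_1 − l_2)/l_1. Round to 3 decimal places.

lx = nx/n0 = nx/300: 1, 0.81667…, 0.62667…, 0.49667…, 0.43667…, 0.37333…, 0.29333…, 0.23667…
q_1 = (l_1 − l_2) / l_1 = (0.816667… − 0.626667…) / 0.816667…
     = 0.19… / 0.816667… = 0.232653… → 0.233

0.233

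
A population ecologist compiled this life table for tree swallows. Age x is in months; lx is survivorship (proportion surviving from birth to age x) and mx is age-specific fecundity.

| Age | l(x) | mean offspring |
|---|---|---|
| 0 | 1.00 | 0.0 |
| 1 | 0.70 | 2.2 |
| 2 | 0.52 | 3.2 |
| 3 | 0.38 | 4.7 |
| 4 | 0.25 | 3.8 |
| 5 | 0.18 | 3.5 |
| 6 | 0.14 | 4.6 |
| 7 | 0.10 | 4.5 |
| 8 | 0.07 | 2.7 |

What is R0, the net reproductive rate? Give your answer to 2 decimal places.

7.85

lx·mx by age: 0, 1.54, 1.664, 1.786, 0.95, 0.63, 0.644, 0.45, 0.189
R0 = Σ lx·mx = 7.853 → 7.85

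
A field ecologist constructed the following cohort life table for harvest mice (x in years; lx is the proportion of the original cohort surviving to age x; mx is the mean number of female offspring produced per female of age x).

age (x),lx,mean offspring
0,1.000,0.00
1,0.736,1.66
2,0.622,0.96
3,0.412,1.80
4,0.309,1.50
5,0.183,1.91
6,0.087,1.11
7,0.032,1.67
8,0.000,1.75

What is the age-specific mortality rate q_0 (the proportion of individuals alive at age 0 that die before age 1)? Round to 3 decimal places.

0.264

q_0 = (l_0 − l_1) / l_0 = (1 − 0.736) / 1
     = 0.264 / 1 = 0.264 → 0.264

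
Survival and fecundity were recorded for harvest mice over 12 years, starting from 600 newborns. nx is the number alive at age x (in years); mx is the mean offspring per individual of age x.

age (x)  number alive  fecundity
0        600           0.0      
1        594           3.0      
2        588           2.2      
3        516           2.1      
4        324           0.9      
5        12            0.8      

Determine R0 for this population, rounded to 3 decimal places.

7.434

lx = nx/n0 = nx/600: 1, 0.99, 0.98, 0.86, 0.54, 0.02
lx·mx by age: 0, 2.97, 2.156, 1.806, 0.486, 0.016
R0 = Σ lx·mx = 7.434 → 7.434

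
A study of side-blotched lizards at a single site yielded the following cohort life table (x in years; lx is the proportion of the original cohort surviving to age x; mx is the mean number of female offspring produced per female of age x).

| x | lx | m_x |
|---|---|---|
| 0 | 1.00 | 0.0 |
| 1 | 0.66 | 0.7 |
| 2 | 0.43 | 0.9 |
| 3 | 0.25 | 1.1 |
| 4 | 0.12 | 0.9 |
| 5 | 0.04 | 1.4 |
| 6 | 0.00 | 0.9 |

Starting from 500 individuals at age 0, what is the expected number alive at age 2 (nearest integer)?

215

Expected survivors = N0 · l_2 = 500 × 0.43 = 215 → 215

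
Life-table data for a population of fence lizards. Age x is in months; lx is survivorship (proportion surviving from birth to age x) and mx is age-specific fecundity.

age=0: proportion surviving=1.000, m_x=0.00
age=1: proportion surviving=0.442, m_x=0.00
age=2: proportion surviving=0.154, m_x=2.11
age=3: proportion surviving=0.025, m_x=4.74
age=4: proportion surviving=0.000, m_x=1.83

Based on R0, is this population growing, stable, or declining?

R0 = Σ lx·mx = 0 + 0 + 0.32494 + 0.1185 + 0 = 0.44344
R0 < 1, so the population is declining.

declining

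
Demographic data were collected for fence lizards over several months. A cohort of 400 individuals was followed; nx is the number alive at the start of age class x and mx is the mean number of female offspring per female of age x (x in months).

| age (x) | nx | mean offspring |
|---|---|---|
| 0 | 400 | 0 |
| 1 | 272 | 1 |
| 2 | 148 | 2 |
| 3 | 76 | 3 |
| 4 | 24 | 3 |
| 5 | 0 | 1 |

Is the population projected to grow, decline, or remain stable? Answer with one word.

lx = nx/n0 = nx/400: 1, 0.68, 0.37, 0.19, 0.06, 0
R0 = Σ lx·mx = 0 + 0.68 + 0.74 + 0.57 + 0.18 + 0 = 2.17
R0 > 1, so the population is growing.

growing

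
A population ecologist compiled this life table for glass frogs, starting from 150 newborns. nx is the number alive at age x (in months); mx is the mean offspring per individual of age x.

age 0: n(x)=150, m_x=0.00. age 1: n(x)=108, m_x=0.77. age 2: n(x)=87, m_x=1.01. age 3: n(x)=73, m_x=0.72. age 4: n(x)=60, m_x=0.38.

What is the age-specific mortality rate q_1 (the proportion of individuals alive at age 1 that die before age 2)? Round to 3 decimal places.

0.194

lx = nx/n0 = nx/150: 1, 0.72, 0.58, 0.48667…, 0.4
q_1 = (l_1 − l_2) / l_1 = (0.72 − 0.58) / 0.72
     = 0.14 / 0.72 = 0.194444… → 0.194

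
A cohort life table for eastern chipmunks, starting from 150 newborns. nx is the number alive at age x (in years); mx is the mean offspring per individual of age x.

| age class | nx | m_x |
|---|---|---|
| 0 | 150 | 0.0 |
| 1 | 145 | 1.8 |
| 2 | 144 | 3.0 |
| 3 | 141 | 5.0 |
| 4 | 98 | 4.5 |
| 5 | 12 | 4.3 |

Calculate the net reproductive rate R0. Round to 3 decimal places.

lx = nx/n0 = nx/150: 1, 0.96667…, 0.96, 0.94, 0.65333…, 0.08
lx·mx by age: 0, 1.74…, 2.88, 4.7, 2.94…, 0.344
R0 = Σ lx·mx = 12.604… → 12.604

12.604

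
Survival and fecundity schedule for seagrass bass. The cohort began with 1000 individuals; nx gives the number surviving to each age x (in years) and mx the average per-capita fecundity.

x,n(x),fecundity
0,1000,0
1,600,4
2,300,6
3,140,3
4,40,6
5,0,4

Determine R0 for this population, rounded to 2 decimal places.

4.86

lx = nx/n0 = nx/1000: 1, 0.6, 0.3, 0.14, 0.04, 0
lx·mx by age: 0, 2.4, 1.8, 0.42, 0.24, 0
R0 = Σ lx·mx = 4.86 → 4.86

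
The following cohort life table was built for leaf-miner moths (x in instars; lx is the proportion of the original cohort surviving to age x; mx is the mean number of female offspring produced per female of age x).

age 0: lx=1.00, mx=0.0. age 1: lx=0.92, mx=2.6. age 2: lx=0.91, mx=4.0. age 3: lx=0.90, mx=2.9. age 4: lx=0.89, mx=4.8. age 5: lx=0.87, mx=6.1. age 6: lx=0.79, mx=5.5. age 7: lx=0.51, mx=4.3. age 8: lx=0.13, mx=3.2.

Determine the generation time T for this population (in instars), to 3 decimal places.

lx·mx: 0, 2.392, 3.64, 2.61, 4.272, 5.307, 4.345, 2.193, 0.416 → R0 = 25.175
x·lx·mx: 0, 2.392, 7.28, 7.83, 17.088, 26.535, 26.07, 15.351, 3.328 → Σ = 105.874
T = 105.874 / 25.175 = 4.205521… → 4.206

4.206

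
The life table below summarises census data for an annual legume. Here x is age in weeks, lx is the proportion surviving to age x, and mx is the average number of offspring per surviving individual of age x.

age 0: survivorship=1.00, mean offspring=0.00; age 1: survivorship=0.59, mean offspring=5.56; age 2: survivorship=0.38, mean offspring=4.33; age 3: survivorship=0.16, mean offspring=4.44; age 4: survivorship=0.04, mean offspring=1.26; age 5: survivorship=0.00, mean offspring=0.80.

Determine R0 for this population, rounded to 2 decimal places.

5.69

lx·mx by age: 0, 3.2804, 1.6454, 0.7104, 0.0504, 0
R0 = Σ lx·mx = 5.6866 → 5.69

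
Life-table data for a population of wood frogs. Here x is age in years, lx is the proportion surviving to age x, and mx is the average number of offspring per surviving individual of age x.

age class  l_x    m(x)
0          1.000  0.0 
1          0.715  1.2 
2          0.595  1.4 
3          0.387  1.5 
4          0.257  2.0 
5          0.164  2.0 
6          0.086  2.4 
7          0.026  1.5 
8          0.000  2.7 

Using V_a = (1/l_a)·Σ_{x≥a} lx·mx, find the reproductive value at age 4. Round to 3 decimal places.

lx·mx for x ≥ 4: 0.514, 0.328, 0.2064, 0.039, 0 → sum = 1.0874
V_4 = 1.0874 / l_4 = 1.0874 / 0.257 = 4.231128… → 4.231

4.231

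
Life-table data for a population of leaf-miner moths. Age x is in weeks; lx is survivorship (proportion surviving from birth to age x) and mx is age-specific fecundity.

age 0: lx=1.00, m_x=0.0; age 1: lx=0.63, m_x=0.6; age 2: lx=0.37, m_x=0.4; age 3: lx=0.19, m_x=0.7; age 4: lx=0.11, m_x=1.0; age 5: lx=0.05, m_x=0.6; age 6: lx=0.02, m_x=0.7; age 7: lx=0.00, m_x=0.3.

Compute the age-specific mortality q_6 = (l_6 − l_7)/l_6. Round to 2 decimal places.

q_6 = (l_6 − l_7) / l_6 = (0.02 − 0) / 0.02
     = 0.02 / 0.02 = 1 → 1.00

1.00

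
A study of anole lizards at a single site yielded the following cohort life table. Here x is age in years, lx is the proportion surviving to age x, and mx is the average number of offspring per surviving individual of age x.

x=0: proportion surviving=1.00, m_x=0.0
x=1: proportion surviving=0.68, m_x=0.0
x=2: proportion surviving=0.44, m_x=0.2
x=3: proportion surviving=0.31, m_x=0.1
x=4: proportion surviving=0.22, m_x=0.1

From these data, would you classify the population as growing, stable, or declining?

declining

R0 = Σ lx·mx = 0 + 0 + 0.088 + 0.031 + 0.022 = 0.141
R0 < 1, so the population is declining.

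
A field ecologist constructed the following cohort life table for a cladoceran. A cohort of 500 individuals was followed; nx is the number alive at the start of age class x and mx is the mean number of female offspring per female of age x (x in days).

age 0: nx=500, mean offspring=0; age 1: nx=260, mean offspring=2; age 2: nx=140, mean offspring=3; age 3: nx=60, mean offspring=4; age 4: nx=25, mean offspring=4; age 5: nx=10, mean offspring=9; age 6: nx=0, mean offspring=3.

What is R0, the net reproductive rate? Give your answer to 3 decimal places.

lx = nx/n0 = nx/500: 1, 0.52, 0.28, 0.12, 0.05, 0.02, 0
lx·mx by age: 0, 1.04, 0.84, 0.48, 0.2, 0.18, 0
R0 = Σ lx·mx = 2.74 → 2.740

2.740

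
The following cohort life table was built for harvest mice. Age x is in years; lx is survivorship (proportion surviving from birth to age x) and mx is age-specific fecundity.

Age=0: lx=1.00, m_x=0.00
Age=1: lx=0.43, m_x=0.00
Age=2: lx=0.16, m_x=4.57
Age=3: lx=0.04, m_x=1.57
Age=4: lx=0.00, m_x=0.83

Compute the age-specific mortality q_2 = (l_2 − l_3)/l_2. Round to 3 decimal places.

q_2 = (l_2 − l_3) / l_2 = (0.16 − 0.04) / 0.16
     = 0.12 / 0.16 = 0.75 → 0.750

0.750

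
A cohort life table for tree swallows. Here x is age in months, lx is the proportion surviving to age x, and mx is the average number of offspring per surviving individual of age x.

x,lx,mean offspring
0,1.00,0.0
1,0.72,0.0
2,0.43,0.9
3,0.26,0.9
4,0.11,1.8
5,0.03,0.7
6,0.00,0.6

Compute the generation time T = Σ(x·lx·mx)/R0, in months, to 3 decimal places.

2.825

lx·mx: 0, 0, 0.387, 0.234, 0.198, 0.021, 0 → R0 = 0.84
x·lx·mx: 0, 0, 0.774, 0.702, 0.792, 0.105, 0 → Σ = 2.373
T = 2.373 / 0.84 = 2.825 → 2.825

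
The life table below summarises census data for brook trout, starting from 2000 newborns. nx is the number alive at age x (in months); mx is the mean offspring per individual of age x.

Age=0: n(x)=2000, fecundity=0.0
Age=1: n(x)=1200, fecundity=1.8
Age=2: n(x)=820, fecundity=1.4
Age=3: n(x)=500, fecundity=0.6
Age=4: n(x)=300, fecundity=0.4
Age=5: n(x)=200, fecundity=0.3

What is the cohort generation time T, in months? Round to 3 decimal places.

1.620

lx = nx/n0 = nx/2000: 1, 0.6, 0.41, 0.25, 0.15, 0.1
lx·mx: 0, 1.08, 0.574, 0.15, 0.06, 0.03 → R0 = 1.894
x·lx·mx: 0, 1.08, 1.148, 0.45, 0.24, 0.15 → Σ = 3.068
T = 3.068 / 1.894 = 1.619852… → 1.620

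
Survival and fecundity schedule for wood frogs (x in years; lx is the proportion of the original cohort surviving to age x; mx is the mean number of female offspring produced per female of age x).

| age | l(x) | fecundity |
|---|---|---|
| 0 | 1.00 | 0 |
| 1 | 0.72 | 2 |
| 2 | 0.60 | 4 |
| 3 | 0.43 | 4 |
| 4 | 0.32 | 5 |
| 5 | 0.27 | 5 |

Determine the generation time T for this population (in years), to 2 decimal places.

lx·mx: 0, 1.44, 2.4, 1.72, 1.6, 1.35 → R0 = 8.51
x·lx·mx: 0, 1.44, 4.8, 5.16, 6.4, 6.75 → Σ = 24.55
T = 24.55 / 8.51 = 2.884841… → 2.88

2.88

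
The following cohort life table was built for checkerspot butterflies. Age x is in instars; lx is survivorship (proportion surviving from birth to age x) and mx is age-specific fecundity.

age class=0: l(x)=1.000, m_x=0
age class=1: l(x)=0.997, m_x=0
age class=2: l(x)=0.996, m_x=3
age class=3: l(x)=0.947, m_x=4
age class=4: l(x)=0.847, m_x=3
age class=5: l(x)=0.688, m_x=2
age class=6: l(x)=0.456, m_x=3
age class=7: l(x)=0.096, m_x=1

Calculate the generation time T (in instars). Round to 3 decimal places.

lx·mx: 0, 0, 2.988, 3.788, 2.541, 1.376, 1.368, 0.096 → R0 = 12.157
x·lx·mx: 0, 0, 5.976, 11.364, 10.164, 6.88, 8.208, 0.672 → Σ = 43.264
T = 43.264 / 12.157 = 3.558773… → 3.559

3.559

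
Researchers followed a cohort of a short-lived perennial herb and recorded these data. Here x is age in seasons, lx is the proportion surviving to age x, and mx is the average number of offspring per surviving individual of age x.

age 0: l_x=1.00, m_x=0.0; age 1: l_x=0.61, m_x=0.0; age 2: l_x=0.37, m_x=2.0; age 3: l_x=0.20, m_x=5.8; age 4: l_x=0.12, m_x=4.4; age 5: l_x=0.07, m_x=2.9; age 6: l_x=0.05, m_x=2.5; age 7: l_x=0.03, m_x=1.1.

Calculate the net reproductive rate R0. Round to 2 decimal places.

lx·mx by age: 0, 0, 0.74, 1.16, 0.528, 0.203, 0.125, 0.033
R0 = Σ lx·mx = 2.789 → 2.79

2.79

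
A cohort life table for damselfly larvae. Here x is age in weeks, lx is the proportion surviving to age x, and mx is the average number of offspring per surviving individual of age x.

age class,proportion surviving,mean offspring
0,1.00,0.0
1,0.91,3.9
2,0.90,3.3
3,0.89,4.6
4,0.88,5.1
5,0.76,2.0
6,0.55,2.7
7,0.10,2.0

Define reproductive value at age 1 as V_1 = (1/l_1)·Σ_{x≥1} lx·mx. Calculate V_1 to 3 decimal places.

lx·mx for x ≥ 1: 3.549, 2.97, 4.094, 4.488, 1.52, 1.485, 0.2 → sum = 18.306
V_1 = 18.306 / l_1 = 18.306 / 0.91 = 20.116484… → 20.116

20.116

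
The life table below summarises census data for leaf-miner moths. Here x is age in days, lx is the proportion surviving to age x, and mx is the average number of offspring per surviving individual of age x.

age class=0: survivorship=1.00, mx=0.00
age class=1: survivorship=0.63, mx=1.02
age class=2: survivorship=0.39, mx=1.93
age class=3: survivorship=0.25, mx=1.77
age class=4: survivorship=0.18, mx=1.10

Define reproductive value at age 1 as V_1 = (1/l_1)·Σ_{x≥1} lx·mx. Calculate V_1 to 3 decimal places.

3.231

lx·mx for x ≥ 1: 0.6426, 0.7527, 0.4425, 0.198 → sum = 2.0358
V_1 = 2.0358 / l_1 = 2.0358 / 0.63 = 3.231429… → 3.231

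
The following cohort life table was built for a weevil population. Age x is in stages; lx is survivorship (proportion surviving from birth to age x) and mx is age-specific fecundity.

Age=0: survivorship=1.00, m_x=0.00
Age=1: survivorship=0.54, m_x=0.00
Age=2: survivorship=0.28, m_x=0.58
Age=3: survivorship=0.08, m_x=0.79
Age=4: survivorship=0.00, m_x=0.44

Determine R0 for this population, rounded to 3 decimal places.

0.226

lx·mx by age: 0, 0, 0.1624, 0.0632, 0
R0 = Σ lx·mx = 0.2256 → 0.226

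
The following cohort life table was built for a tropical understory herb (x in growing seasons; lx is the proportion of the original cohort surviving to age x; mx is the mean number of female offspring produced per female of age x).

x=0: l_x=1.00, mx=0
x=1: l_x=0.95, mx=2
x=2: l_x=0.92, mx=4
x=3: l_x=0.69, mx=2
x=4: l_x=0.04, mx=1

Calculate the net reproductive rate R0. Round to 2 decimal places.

7.00

lx·mx by age: 0, 1.9, 3.68, 1.38, 0.04
R0 = Σ lx·mx = 7 → 7.00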